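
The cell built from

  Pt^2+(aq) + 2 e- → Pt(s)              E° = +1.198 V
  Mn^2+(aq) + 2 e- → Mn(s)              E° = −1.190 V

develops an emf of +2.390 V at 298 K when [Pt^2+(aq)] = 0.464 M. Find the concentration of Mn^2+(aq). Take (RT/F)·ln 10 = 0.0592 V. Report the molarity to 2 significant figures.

With Pt²⁺/Pt at the cathode and Mn²⁺/Mn at the anode, E°cell = +1.198 − (−1.190) = +2.388 V (n = 2).
Rearranging E = E° − (0.0592/n)·log Q gives log Q = 2(+2.388 − (+2.390))/0.0592 = −0.068.
Balancing electrons gives Pt^2+(aq) + Mn(s) → Pt(s) + Mn^2+(aq); thus Q = [Mn^2+(aq)] / [Pt^2+(aq)].
Substituting the known concentrations and solving, log [Mn^2+(aq)] = −0.401 and [Mn^2+(aq)] = 0.40 M.

0.40 M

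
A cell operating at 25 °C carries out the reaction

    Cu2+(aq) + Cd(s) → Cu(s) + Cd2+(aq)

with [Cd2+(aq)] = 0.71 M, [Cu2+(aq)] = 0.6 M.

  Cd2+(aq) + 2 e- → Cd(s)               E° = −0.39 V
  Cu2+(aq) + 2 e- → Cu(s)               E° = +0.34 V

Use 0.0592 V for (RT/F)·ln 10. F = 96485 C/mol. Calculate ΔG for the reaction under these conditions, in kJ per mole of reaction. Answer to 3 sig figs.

−140 kJ/mol

E°cell = +0.34 − (−0.39) = +0.73 V; the balanced reaction transfers n = 2 electrons.
Here Q = [Cd2+(aq)] / [Cu2+(aq)] = 1.18 (log Q = 0.073), giving E = +0.73 − (0.0592/2)·(0.073) = +0.7278 V.
ΔG = −nFE = −(2)(96485)(+0.7278) J/mol = −140 kJ/mol.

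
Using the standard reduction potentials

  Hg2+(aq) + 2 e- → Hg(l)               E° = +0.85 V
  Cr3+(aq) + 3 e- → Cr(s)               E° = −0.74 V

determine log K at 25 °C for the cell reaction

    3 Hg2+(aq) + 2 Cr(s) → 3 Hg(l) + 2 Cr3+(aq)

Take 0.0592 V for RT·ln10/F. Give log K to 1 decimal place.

The Hg²⁺/Hg couple is reduced (cathode); E°cell = +0.85 − (−0.74) = +1.59 V with n = 6.
At equilibrium E = 0, so log K = nE°cell / 0.0592 = (6)(+1.59) / 0.0592 = 161.1.

log K = 161.1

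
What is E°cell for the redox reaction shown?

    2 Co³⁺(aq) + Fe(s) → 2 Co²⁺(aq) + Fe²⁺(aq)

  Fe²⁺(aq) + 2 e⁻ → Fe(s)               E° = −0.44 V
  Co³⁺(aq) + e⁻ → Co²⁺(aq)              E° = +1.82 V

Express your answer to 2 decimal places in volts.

Co³⁺(aq) gains electrons, so the Co³⁺/Co²⁺ couple is the cathode; the Fe²⁺/Fe couple is the anode.
E°cell = E°(cathode) − E°(anode) = +1.82 − (−0.44) = +2.26 V.

+2.26 V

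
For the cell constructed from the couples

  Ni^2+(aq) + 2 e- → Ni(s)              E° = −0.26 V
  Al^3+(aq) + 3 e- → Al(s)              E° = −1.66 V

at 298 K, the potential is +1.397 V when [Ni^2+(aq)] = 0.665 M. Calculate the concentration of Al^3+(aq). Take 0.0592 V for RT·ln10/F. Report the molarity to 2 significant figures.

With Ni²⁺/Ni at the cathode and Al³⁺/Al at the anode, E°cell = −0.26 − (−1.66) = +1.40 V (n = 6).
Since E = E° − (0.0592/n)·log Q, log Q = n(E° − E)/0.0592 = 0.304.
Balancing electrons gives 3 Ni^2+(aq) + 2 Al(s) → 3 Ni(s) + 2 Al^3+(aq); thus Q = [Al^3+(aq)]^2 / [Ni^2+(aq)]^3.
Isolating [Al^3+(aq)] in Q = 10^{0.304} yields log [Al^3+(aq)] = −0.114, i.e. 0.77 M.

0.77 M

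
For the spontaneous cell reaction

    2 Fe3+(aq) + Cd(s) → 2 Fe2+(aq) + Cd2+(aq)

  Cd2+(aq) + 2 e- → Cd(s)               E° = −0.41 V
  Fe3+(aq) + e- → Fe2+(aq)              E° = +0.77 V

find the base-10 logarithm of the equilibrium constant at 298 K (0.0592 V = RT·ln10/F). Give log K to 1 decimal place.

log K = 39.9

The Fe³⁺/Fe²⁺ couple is reduced (cathode); E°cell = +0.77 − (−0.41) = +1.18 V with n = 2.
At equilibrium E = 0, so log K = nE°cell / 0.0592 = (2)(+1.18) / 0.0592 = 39.9.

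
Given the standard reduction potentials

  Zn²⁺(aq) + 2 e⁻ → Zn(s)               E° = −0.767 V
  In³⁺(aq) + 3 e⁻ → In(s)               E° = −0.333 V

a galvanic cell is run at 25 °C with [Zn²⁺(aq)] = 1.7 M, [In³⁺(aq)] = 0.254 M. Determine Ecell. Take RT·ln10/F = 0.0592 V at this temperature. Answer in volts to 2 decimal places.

+0.42 V

The In³⁺/In couple has the more positive E°, so it is the cathode; Zn²⁺/Zn is the anode.
The standard potential is −0.333 − (−0.767) = +0.434 V and the balanced reaction transfers n = 6 electrons.
For the overall reaction 2 In³⁺(aq) + 3 Zn(s) → 2 In(s) + 3 Zn²⁺(aq), Q = [Zn²⁺(aq)]^3 / [In³⁺(aq)]^2 = 76.2, giving log Q = 1.882.
E = E° − (0.0592/n)·log Q = +0.434 − (0.0592/6)(1.882) = +0.42 V.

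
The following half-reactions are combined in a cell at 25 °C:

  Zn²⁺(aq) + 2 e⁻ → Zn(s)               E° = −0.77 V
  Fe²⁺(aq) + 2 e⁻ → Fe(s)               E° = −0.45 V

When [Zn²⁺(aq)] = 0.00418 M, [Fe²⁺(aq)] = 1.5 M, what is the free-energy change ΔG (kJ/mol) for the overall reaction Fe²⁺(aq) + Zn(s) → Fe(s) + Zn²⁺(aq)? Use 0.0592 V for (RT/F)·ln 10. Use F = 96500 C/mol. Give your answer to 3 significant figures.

The standard cell potential is −0.45 − (−0.77) = +0.32 V, with n = 2 electrons in the balanced equation.
The reaction quotient is [Zn²⁺(aq)] / [Fe²⁺(aq)] = 0.00279; by Nernst, E = +0.32 − (0.0592/2)(−2.555) = +0.3956 V.
Finally ΔG = −nFE = −(2)(96500 C/mol)(+0.3956 V) = −76.4 kJ/mol.

−76.4 kJ/mol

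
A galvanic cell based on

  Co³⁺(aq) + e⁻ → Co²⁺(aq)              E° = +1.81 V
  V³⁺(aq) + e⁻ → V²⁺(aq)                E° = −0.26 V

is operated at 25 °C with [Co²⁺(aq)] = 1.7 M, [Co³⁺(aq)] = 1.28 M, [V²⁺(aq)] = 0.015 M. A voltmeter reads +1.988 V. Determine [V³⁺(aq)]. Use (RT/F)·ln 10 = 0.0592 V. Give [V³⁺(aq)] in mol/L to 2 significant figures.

0.27 M

The Co³⁺/Co²⁺ couple has the larger reduction potential, so it is the cathode: E°cell = +1.81 − (−0.26) = +2.07 V and n = 1.
From the Nernst equation, log Q = n(E° − E)/0.0592 = 1·(+2.07 − (+1.988))/0.0592 = 1.385.
The balanced reaction is Co³⁺(aq) + V²⁺(aq) → Co²⁺(aq) + V³⁺(aq), so Q = ([Co²⁺(aq)]·[V³⁺(aq)]) / ([Co³⁺(aq)]·[V²⁺(aq)]).
Substituting the known concentrations and solving, log [V³⁺(aq)] = −0.562 and [V³⁺(aq)] = 0.27 M.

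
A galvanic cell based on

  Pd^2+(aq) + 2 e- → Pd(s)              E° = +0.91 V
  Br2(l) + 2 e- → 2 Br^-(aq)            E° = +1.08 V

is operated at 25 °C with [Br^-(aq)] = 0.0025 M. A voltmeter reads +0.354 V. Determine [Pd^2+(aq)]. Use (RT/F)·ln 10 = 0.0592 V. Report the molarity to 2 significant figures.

0.097 M

The Br₂/Br⁻ couple has the larger reduction potential, so it is the cathode: E°cell = +1.08 − (+0.91) = +0.17 V and n = 2.
From the Nernst equation, log Q = n(E° − E)/0.0592 = 2·(+0.17 − (+0.354))/0.0592 = −6.216.
For Br2(l) + Pd(s) → 2 Br^-(aq) + Pd^2+(aq), the reaction quotient is Q = [Br^-(aq)]^2·[Pd^2+(aq)].
Substituting the known concentrations and solving, log [Pd^2+(aq)] = −1.012 and [Pd^2+(aq)] = 0.097 M.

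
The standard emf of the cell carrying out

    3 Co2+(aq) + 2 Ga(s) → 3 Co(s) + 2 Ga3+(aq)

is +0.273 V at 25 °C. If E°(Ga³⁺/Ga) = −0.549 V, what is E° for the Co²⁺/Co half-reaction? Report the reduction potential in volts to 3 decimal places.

In the reaction as written the Co²⁺/Co couple is reduced (cathode) and Ga³⁺/Ga is oxidized (anode), so E°cell = E°(Co²⁺/Co) − E°(Ga³⁺/Ga).
E°(Co²⁺/Co) = E°cell + E°(anode) = +0.273 + (−0.549) = −0.276 V.

−0.276 V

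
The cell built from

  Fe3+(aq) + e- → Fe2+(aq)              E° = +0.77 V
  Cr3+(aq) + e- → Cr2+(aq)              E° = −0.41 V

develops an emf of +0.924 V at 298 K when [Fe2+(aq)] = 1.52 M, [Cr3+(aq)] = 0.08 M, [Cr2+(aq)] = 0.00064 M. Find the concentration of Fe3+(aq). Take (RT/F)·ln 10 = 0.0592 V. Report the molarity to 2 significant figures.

With Fe³⁺/Fe²⁺ at the cathode and Cr³⁺/Cr²⁺ at the anode, E°cell = +0.77 − (−0.41) = +1.18 V (n = 1).
Since E = E° − (0.0592/n)·log Q, log Q = n(E° − E)/0.0592 = 4.324.
Balancing electrons gives Fe3+(aq) + Cr2+(aq) → Fe2+(aq) + Cr3+(aq); thus Q = ([Fe2+(aq)]·[Cr3+(aq)]) / ([Fe3+(aq)]·[Cr2+(aq)]).
Isolating [Fe3+(aq)] in Q = 10^{4.324} yields log [Fe3+(aq)] = −2.045, i.e. 0.0090 M.

0.0090 M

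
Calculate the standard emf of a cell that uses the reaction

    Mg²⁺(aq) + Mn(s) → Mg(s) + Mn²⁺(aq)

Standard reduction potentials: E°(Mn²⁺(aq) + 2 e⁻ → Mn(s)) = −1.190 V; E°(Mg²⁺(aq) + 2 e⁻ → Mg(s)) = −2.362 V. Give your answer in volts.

−1.172 V

Mg²⁺(aq) gains electrons, so the Mg²⁺/Mg couple is the cathode; the Mn²⁺/Mn couple is the anode.
E°cell = E°(cathode) − E°(anode) = −2.362 − (−1.190) = −1.172 V.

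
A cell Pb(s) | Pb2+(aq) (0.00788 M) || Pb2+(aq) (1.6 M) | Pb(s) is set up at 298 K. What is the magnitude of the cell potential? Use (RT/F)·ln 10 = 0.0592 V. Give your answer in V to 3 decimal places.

0.068 V

For a concentration cell E°cell = 0, since both electrodes use the same couple.
The compartment with the higher Pb2+(aq) concentration (1.6 M) acts as the cathode; ions are reduced there and produced at the dilute (0.00788 M) anode.
With n = 2, Ecell = −(0.0592/2)·log([dilute]/[conc]) = −(0.0592/2)·log(0.00788/1.6) = +0.068 V.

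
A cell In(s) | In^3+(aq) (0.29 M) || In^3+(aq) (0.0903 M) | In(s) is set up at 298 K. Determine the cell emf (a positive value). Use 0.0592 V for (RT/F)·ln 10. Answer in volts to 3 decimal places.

For a concentration cell E°cell = 0, since both electrodes use the same couple.
The compartment with the higher In^3+(aq) concentration (0.29 M) acts as the cathode; ions are reduced there and produced at the dilute (0.0903 M) anode.
With n = 3, Ecell = −(0.0592/3)·log([dilute]/[conc]) = −(0.0592/3)·log(0.0903/0.29) = +0.010 V.

0.010 V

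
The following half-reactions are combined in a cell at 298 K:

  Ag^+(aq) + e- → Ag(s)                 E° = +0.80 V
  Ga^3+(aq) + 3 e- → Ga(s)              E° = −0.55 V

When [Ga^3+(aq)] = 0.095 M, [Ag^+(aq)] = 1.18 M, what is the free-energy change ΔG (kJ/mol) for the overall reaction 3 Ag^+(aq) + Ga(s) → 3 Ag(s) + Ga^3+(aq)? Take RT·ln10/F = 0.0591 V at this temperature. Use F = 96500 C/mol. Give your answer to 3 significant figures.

−398 kJ/mol

The standard cell potential is +0.80 − (−0.55) = +1.35 V, with n = 3 electrons in the balanced equation.
Q = [Ga^3+(aq)] / [Ag^+(aq)]^3 = 0.0578, so log Q = −1.238 and E = +1.35 − (0.0591/3)(−1.238) = +1.3744 V.
ΔG = −nFE = −(3)(96500)(+1.3744) J/mol = −398 kJ/mol.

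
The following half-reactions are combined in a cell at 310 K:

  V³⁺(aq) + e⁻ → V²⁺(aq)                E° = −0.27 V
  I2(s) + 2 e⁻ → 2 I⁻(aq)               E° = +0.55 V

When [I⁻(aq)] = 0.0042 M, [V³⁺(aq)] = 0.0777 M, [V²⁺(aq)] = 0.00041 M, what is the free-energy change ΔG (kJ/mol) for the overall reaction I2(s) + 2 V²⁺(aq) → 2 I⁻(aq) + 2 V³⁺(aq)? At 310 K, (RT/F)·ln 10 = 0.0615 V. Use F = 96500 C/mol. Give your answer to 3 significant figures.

E°cell = +0.55 − (−0.27) = +0.82 V; the balanced reaction transfers n = 2 electrons.
Here Q = ([I⁻(aq)]^2·[V³⁺(aq)]^2) / [V²⁺(aq)]^2 = 0.634 (log Q = −0.198), giving E = +0.82 − (0.0615/2)·(−0.198) = +0.8261 V.
ΔG = −nFE = −(2)(96500)(+0.8261) J/mol = −159 kJ/mol.

−159 kJ/mol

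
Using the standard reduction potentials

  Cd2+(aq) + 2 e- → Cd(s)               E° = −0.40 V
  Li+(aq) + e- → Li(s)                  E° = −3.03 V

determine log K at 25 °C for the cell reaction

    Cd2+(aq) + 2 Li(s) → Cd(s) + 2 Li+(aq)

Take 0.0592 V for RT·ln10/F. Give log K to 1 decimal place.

The Cd²⁺/Cd couple is reduced (cathode); E°cell = −0.40 − (−3.03) = +2.63 V with n = 2.
At equilibrium E = 0, so log K = nE°cell / 0.0592 = (2)(+2.63) / 0.0592 = 88.9.

log K = 88.9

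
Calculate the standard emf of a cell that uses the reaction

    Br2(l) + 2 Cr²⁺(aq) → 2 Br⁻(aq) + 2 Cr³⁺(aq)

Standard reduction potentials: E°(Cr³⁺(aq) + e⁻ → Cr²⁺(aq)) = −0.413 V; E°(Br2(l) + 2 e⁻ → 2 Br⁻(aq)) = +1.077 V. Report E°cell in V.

+1.490 V

Br2(l) gains electrons, so the Br₂/Br⁻ couple is the cathode; the Cr³⁺/Cr²⁺ couple is the anode.
E°cell = E°(cathode) − E°(anode) = +1.077 − (−0.413) = +1.490 V.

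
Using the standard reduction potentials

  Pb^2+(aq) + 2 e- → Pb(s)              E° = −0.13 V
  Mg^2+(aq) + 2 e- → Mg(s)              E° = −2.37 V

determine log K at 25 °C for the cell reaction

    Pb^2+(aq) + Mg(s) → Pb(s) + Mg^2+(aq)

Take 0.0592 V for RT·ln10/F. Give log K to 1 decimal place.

The Pb²⁺/Pb couple is reduced (cathode); E°cell = −0.13 − (−2.37) = +2.24 V with n = 2.
At equilibrium E = 0, so log K = nE°cell / 0.0592 = (2)(+2.24) / 0.0592 = 75.7.

log K = 75.7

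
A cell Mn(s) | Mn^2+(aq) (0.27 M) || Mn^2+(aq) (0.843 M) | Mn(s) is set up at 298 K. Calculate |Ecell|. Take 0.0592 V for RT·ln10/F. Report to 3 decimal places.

For a concentration cell E°cell = 0, since both electrodes use the same couple.
The compartment with the higher Mn^2+(aq) concentration (0.843 M) acts as the cathode; ions are reduced there and produced at the dilute (0.27 M) anode.
With n = 2, Ecell = −(0.0592/2)·log([dilute]/[conc]) = −(0.0592/2)·log(0.27/0.843) = +0.015 V.

0.015 V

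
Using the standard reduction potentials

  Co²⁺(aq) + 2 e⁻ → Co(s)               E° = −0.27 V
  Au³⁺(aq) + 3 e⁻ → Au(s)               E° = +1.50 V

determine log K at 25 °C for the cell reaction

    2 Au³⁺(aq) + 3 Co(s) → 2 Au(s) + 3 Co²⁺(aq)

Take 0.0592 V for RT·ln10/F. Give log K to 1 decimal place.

The Au³⁺/Au couple is reduced (cathode); E°cell = +1.50 − (−0.27) = +1.77 V with n = 6.
At equilibrium E = 0, so log K = nE°cell / 0.0592 = (6)(+1.77) / 0.0592 = 179.4.

log K = 179.4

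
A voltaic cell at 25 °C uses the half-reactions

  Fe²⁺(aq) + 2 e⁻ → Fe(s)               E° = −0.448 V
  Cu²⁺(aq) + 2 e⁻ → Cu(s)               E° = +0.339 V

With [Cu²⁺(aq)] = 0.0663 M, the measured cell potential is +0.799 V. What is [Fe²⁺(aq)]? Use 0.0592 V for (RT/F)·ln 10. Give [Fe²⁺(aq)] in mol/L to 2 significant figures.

0.026 M

The Cu²⁺/Cu couple has the larger reduction potential, so it is the cathode: E°cell = +0.339 − (−0.448) = +0.787 V and n = 2.
From the Nernst equation, log Q = n(E° − E)/0.0592 = 2·(+0.787 − (+0.799))/0.0592 = −0.405.
For Cu²⁺(aq) + Fe(s) → Cu(s) + Fe²⁺(aq), the reaction quotient is Q = [Fe²⁺(aq)] / [Cu²⁺(aq)].
Isolating [Fe²⁺(aq)] in Q = 10^{−0.405} yields log [Fe²⁺(aq)] = −1.583, i.e. 0.026 M.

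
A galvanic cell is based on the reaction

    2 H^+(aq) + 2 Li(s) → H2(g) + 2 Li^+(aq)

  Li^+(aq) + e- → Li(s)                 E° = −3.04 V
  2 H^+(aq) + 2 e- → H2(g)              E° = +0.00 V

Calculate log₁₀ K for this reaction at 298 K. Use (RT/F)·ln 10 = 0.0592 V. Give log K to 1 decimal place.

The 2H⁺/H₂ couple is reduced (cathode); E°cell = +0.00 − (−3.04) = +3.04 V with n = 2.
At equilibrium E = 0, so log K = nE°cell / 0.0592 = (2)(+3.04) / 0.0592 = 102.7.

log K = 102.7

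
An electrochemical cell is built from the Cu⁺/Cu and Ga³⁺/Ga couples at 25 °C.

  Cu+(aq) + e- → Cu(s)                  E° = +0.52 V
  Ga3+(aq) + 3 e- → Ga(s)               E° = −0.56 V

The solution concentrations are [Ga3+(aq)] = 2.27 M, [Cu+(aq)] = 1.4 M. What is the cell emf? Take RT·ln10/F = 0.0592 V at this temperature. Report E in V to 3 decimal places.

Cu⁺/Cu is reduced (cathode, E° = +0.52 V) and Ga³⁺/Ga is oxidized (anode).
E°cell = +0.52 − (−0.56) = +1.08 V, with n = 3 electrons transferred.
For the overall reaction 3 Cu+(aq) + Ga(s) → 3 Cu(s) + Ga3+(aq), Q = [Ga3+(aq)] / [Cu+(aq)]^3 = 0.827, giving log Q = −0.082.
E = E° − (0.0592/n)·log Q = +1.08 − (0.0592/3)(−0.082) = +1.082 V.

+1.082 V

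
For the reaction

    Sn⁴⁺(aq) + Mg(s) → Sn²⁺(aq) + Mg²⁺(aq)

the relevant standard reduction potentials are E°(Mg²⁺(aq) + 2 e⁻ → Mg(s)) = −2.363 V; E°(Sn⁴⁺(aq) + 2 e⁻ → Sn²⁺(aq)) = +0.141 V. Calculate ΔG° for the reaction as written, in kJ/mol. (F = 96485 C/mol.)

−483 kJ/mol

In the reaction as written Sn⁴⁺(aq) is reduced, so the Sn⁴⁺/Sn²⁺ couple is the cathode and Mg²⁺/Mg is the anode.
E°cell = +0.141 − (−2.363) = +2.504 V; balancing electrons gives n = 2.
ΔG° = −nFE°cell = −(2)(96485)(+2.504) J/mol = −483 kJ/mol.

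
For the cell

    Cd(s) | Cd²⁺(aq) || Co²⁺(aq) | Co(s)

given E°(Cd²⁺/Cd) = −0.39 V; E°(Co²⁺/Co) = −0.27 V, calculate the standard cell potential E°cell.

+0.12 V

By convention the left-hand electrode in cell notation is the anode (oxidation) and the right-hand electrode is the cathode (reduction).
E°cell = E°(right) − E°(left) = −0.27 − (−0.39) = +0.12 V.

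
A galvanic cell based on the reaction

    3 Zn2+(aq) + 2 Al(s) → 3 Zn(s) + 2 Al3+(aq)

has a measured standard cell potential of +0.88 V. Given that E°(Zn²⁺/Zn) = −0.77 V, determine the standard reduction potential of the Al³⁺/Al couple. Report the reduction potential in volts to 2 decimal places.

−1.65 V

In the reaction as written the Zn²⁺/Zn couple is reduced (cathode) and Al³⁺/Al is oxidized (anode), so E°cell = E°(Zn²⁺/Zn) − E°(Al³⁺/Al).
E°(Al³⁺/Al) = E°(cathode) − E°cell = −0.77 − (+0.88) = −1.65 V.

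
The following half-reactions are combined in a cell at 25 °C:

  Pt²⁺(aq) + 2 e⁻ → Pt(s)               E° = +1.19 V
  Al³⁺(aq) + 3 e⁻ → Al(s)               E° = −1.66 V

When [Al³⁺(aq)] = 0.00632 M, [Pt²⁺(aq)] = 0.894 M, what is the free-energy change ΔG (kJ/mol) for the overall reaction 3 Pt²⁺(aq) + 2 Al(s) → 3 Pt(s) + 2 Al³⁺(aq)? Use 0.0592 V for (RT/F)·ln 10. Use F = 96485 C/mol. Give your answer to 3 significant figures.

The standard cell potential is +1.19 − (−1.66) = +2.85 V, with n = 6 electrons in the balanced equation.
The reaction quotient is [Al³⁺(aq)]^2 / [Pt²⁺(aq)]^3 = 5.59×10^−5; by Nernst, E = +2.85 − (0.0592/6)(−4.253) = +2.8920 V.
Finally ΔG = −nFE = −(6)(96485 C/mol)(+2.8920 V) = −1670 kJ/mol.

−1670 kJ/mol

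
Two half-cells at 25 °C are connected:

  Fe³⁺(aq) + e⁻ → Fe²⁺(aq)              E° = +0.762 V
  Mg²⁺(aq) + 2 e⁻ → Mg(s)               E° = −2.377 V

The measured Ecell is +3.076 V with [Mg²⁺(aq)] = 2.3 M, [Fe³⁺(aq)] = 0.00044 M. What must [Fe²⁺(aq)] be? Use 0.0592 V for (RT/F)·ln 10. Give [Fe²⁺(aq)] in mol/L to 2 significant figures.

Fe³⁺/Fe²⁺ is the cathode (higher E°); E°cell = +0.762 − (−2.377) = +3.139 V with n = 2.
From the Nernst equation, log Q = n(E° − E)/0.0592 = 2·(+3.139 − (+3.076))/0.0592 = 2.128.
Balancing electrons gives 2 Fe³⁺(aq) + Mg(s) → 2 Fe²⁺(aq) + Mg²⁺(aq); thus Q = ([Fe²⁺(aq)]^2·[Mg²⁺(aq)]) / [Fe³⁺(aq)]^2.
Substituting the known concentrations and solving, log [Fe²⁺(aq)] = −2.473 and [Fe²⁺(aq)] = 0.0034 M.

0.0034 M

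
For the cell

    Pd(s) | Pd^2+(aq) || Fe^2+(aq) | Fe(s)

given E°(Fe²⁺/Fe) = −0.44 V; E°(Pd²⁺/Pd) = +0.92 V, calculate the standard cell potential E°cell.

−1.36 V

By convention the left-hand electrode in cell notation is the anode (oxidation) and the right-hand electrode is the cathode (reduction).
E°cell = E°(right) − E°(left) = −0.44 − (+0.92) = −1.36 V.
The negative sign shows that, as written, the cell would require an external voltage to drive the reaction.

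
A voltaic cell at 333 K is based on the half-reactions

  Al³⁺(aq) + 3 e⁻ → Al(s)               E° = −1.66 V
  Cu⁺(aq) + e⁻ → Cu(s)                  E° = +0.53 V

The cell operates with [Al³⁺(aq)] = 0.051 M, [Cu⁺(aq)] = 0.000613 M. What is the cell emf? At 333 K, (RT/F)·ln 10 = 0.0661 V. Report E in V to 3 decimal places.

Cu⁺/Cu is reduced (cathode, E° = +0.53 V) and Al³⁺/Al is oxidized (anode).
E°cell = +0.53 − (−1.66) = +2.19 V, with n = 3 electrons transferred.
For the overall reaction 3 Cu⁺(aq) + Al(s) → 3 Cu(s) + Al³⁺(aq), Q = [Al³⁺(aq)] / [Cu⁺(aq)]^3 = 2.21×10^8, giving log Q = 8.345.
Applying E = E° − (RT ln10/nF)·log Q gives +2.19 − (0.0661/3)(8.345) = +2.006 V.

+2.006 V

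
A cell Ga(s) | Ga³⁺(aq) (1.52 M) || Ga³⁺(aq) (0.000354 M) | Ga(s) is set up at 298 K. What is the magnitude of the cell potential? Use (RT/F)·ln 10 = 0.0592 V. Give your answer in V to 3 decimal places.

0.072 V

For a concentration cell E°cell = 0, since both electrodes use the same couple.
The compartment with the higher Ga³⁺(aq) concentration (1.52 M) acts as the cathode; ions are reduced there and produced at the dilute (0.000354 M) anode.
With n = 3, Ecell = −(0.0592/3)·log([dilute]/[conc]) = −(0.0592/3)·log(0.000354/1.52) = +0.072 V.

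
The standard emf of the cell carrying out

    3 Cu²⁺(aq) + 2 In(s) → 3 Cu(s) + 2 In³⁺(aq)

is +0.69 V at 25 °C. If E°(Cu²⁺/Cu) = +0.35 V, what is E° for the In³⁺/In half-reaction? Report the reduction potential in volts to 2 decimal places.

In the reaction as written the Cu²⁺/Cu couple is reduced (cathode) and In³⁺/In is oxidized (anode), so E°cell = E°(Cu²⁺/Cu) − E°(In³⁺/In).
E°(In³⁺/In) = E°(cathode) − E°cell = +0.35 − (+0.69) = −0.34 V.

−0.34 V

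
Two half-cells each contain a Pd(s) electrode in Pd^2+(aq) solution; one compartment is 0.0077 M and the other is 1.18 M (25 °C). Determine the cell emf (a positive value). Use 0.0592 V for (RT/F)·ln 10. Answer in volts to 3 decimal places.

0.065 V

For a concentration cell E°cell = 0, since both electrodes use the same couple.
The compartment with the higher Pd^2+(aq) concentration (1.18 M) acts as the cathode; ions are reduced there and produced at the dilute (0.0077 M) anode.
With n = 2, Ecell = −(0.0592/2)·log([dilute]/[conc]) = −(0.0592/2)·log(0.0077/1.18) = +0.065 V.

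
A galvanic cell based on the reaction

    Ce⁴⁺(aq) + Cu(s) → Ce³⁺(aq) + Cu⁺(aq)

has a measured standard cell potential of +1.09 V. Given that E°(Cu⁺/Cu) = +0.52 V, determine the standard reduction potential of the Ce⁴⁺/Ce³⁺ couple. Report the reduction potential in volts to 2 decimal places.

+1.61 V

In the reaction as written the Ce⁴⁺/Ce³⁺ couple is reduced (cathode) and Cu⁺/Cu is oxidized (anode), so E°cell = E°(Ce⁴⁺/Ce³⁺) − E°(Cu⁺/Cu).
E°(Ce⁴⁺/Ce³⁺) = E°cell + E°(anode) = +1.09 + (+0.52) = +1.61 V.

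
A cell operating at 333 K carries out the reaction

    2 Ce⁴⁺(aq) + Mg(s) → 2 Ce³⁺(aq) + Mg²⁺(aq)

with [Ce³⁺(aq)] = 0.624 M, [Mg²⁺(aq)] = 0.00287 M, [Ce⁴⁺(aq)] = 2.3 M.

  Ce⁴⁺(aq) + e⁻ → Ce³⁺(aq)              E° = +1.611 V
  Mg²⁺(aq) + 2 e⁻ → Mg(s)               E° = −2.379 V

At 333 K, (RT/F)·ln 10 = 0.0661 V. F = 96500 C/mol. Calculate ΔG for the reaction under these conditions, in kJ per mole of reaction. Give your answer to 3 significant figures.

E°cell = +1.611 − (−2.379) = +3.990 V; the balanced reaction transfers n = 2 electrons.
Here Q = ([Ce³⁺(aq)]^2·[Mg²⁺(aq)]) / [Ce⁴⁺(aq)]^2 = 0.000211 (log Q = −3.675), giving E = +3.990 − (0.0661/2)·(−3.675) = +4.1115 V.
Finally ΔG = −nFE = −(2)(96500 C/mol)(+4.1115 V) = −794 kJ/mol.

−794 kJ/mol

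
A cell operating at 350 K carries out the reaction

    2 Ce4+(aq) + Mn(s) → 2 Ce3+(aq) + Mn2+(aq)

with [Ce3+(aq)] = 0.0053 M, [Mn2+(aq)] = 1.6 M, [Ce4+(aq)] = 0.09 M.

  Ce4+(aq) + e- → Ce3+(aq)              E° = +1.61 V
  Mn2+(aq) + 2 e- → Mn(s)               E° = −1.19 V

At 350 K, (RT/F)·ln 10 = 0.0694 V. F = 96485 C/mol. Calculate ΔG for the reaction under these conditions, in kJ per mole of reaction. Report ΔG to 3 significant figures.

−555 kJ/mol

The standard cell potential is +1.61 − (−1.19) = +2.80 V, with n = 2 electrons in the balanced equation.
The reaction quotient is ([Ce3+(aq)]^2·[Mn2+(aq)]) / [Ce4+(aq)]^2 = 0.00555; by Nernst, E = +2.80 − (0.0694/2)(−2.256) = +2.8783 V.
Finally ΔG = −nFE = −(2)(96485 C/mol)(+2.8783 V) = −555 kJ/mol.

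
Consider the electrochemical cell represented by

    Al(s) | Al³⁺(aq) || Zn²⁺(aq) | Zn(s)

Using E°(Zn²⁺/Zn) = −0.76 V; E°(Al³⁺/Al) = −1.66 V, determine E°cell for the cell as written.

+0.90 V

By convention the left-hand electrode in cell notation is the anode (oxidation) and the right-hand electrode is the cathode (reduction).
E°cell = E°(right) − E°(left) = −0.76 − (−1.66) = +0.90 V.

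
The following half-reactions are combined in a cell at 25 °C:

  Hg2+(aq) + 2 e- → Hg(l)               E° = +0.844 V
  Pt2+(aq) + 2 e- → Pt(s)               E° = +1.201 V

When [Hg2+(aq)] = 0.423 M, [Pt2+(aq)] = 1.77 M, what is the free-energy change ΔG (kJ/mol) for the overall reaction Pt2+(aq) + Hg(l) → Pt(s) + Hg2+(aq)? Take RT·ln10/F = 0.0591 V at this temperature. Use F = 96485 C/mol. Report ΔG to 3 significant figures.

−72.4 kJ/mol

With Pt²⁺/Pt reduced at the cathode, E°cell = +1.201 − (+0.844) = +0.357 V and n = 2.
The reaction quotient is [Hg2+(aq)] / [Pt2+(aq)] = 0.239; by Nernst, E = +0.357 − (0.0591/2)(−0.622) = +0.3754 V.
ΔG = −nFE = −(2)(96485)(+0.3754) J/mol = −72.4 kJ/mol.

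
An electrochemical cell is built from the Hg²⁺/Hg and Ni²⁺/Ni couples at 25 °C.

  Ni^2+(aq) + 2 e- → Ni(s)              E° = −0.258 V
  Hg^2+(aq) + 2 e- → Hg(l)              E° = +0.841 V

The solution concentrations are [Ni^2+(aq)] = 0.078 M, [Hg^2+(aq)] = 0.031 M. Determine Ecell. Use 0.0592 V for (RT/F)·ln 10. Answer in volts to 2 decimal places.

Hg²⁺/Hg is reduced (cathode, E° = +0.841 V) and Ni²⁺/Ni is oxidized (anode).
The standard potential is +0.841 − (−0.258) = +1.099 V and the balanced reaction transfers n = 2 electrons.
The balanced reaction is Hg^2+(aq) + Ni(s) → Hg(l) + Ni^2+(aq), so Q = [Ni^2+(aq)] / [Hg^2+(aq)] = 2.52 and log Q = 0.401.
E = E° − (0.0592/n)·log Q = +1.099 − (0.0592/2)(0.401) = +1.09 V.

+1.09 V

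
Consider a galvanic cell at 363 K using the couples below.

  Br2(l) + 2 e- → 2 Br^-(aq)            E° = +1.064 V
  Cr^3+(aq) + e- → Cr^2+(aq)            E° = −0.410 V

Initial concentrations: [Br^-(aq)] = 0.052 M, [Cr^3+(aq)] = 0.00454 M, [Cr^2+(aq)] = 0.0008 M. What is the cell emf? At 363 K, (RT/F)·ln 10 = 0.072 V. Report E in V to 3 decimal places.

+1.512 V

Since E°(Br₂/Br⁻) > E°(Cr³⁺/Cr²⁺), Br₂/Br⁻ serves as the cathode.
The standard potential is +1.064 − (−0.410) = +1.474 V and the balanced reaction transfers n = 2 electrons.
Balancing gives Br2(l) + 2 Cr^2+(aq) → 2 Br^-(aq) + 2 Cr^3+(aq); hence Q = ([Br^-(aq)]^2·[Cr^3+(aq)]^2) / [Cr^2+(aq)]^2 = 0.0871 (log Q = −1.060).
E = E° − (0.072/n)·log Q = +1.474 − (0.072/2)(−1.060) = +1.512 V.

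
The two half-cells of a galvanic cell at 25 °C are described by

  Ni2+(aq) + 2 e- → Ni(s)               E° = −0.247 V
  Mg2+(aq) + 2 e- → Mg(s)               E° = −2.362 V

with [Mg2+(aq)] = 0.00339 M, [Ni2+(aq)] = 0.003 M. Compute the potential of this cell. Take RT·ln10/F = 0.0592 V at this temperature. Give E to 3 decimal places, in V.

The Ni²⁺/Ni couple has the more positive E°, so it is the cathode; Mg²⁺/Mg is the anode.
E°cell = E°cat − E°an = −0.247 − (−2.362) = +2.115 V; n = 2.
Balancing gives Ni2+(aq) + Mg(s) → Ni(s) + Mg2+(aq); hence Q = [Mg2+(aq)] / [Ni2+(aq)] = 1.13 (log Q = 0.053).
By the Nernst equation, E = +2.115 − (0.0592/2)·(0.053) = +2.113 V.

+2.113 V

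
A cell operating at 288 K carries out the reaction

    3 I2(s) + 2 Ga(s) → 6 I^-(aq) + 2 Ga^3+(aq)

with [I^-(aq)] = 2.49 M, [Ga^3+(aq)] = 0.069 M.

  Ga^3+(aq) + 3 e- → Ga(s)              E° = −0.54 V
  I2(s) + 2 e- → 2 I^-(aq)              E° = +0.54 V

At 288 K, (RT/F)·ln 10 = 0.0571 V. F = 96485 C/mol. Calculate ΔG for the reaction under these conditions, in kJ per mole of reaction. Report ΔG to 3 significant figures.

E°cell = +0.54 − (−0.54) = +1.08 V; the balanced reaction transfers n = 6 electrons.
The reaction quotient is [I^-(aq)]^6·[Ga^3+(aq)]^2 = 1.13; by Nernst, E = +1.08 − (0.0571/6)(0.055) = +1.0795 V.
Then ΔG = −nFE = −6 × 96485 × +1.0795 J/mol = −625 kJ/mol.

−625 kJ/mol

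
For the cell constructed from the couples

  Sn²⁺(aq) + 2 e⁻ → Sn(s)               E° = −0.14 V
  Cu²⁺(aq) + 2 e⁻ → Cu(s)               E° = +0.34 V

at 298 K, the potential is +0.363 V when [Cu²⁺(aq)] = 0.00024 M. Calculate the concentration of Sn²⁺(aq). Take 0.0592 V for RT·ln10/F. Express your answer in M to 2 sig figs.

2.2 M

The Cu²⁺/Cu couple has the larger reduction potential, so it is the cathode: E°cell = +0.34 − (−0.14) = +0.48 V and n = 2.
Since E = E° − (0.0592/n)·log Q, log Q = n(E° − E)/0.0592 = 3.953.
For Cu²⁺(aq) + Sn(s) → Cu(s) + Sn²⁺(aq), the reaction quotient is Q = [Sn²⁺(aq)] / [Cu²⁺(aq)].
Substituting the known concentrations and solving, log [Sn²⁺(aq)] = 0.333 and [Sn²⁺(aq)] = 2.2 M.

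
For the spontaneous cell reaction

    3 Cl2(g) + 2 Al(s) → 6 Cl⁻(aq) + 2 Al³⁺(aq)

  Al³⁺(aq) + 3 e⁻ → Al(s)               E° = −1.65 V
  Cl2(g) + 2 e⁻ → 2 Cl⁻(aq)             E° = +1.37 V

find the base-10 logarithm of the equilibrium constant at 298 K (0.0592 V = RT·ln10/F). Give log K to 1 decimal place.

The Cl₂/Cl⁻ couple is reduced (cathode); E°cell = +1.37 − (−1.65) = +3.02 V with n = 6.
At equilibrium E = 0, so log K = nE°cell / 0.0592 = (6)(+3.02) / 0.0592 = 306.1.

log K = 306.1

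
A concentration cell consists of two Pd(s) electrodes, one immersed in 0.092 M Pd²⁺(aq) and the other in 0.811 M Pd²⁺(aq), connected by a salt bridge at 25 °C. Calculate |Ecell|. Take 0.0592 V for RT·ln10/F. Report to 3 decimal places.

For a concentration cell E°cell = 0, since both electrodes use the same couple.
The compartment with the higher Pd²⁺(aq) concentration (0.811 M) acts as the cathode; ions are reduced there and produced at the dilute (0.092 M) anode.
With n = 2, Ecell = −(0.0592/2)·log([dilute]/[conc]) = −(0.0592/2)·log(0.092/0.811) = +0.028 V.

0.028 V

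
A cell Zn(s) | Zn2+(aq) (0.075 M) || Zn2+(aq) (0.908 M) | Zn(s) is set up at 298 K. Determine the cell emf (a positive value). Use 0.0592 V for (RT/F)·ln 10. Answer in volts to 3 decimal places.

0.032 V

For a concentration cell E°cell = 0, since both electrodes use the same couple.
The compartment with the higher Zn2+(aq) concentration (0.908 M) acts as the cathode; ions are reduced there and produced at the dilute (0.075 M) anode.
With n = 2, Ecell = −(0.0592/2)·log([dilute]/[conc]) = −(0.0592/2)·log(0.075/0.908) = +0.032 V.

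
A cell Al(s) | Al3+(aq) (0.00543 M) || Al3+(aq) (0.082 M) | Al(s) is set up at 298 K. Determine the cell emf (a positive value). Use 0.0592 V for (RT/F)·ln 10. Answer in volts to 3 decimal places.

0.023 V

For a concentration cell E°cell = 0, since both electrodes use the same couple.
The compartment with the higher Al3+(aq) concentration (0.082 M) acts as the cathode; ions are reduced there and produced at the dilute (0.00543 M) anode.
With n = 3, Ecell = −(0.0592/3)·log([dilute]/[conc]) = −(0.0592/3)·log(0.00543/0.082) = +0.023 V.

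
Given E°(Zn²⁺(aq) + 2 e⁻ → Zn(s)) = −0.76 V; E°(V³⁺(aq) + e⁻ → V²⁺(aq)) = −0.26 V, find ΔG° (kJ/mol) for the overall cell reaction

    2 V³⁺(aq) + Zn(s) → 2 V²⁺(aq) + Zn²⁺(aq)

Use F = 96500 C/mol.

−96.5 kJ/mol

In the reaction as written V³⁺(aq) is reduced, so the V³⁺/V²⁺ couple is the cathode and Zn²⁺/Zn is the anode.
E°cell = −0.26 − (−0.76) = +0.50 V; balancing electrons gives n = 2.
ΔG° = −nFE°cell = −(2)(96500)(+0.50) J/mol = −96.5 kJ/mol.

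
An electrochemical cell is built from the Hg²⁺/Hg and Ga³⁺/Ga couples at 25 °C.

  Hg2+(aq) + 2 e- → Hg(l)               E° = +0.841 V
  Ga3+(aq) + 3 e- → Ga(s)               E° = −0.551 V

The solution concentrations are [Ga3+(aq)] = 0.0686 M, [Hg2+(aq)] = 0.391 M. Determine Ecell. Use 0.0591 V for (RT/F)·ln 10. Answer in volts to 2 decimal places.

+1.40 V

The Hg²⁺/Hg couple has the more positive E°, so it is the cathode; Ga³⁺/Ga is the anode.
E°cell = +0.841 − (−0.551) = +1.392 V, with n = 6 electrons transferred.
Balancing gives 3 Hg2+(aq) + 2 Ga(s) → 3 Hg(l) + 2 Ga3+(aq); hence Q = [Ga3+(aq)]^2 / [Hg2+(aq)]^3 = 0.0787 (log Q = −1.104).
E = E° − (0.0591/n)·log Q = +1.392 − (0.0591/6)(−1.104) = +1.40 V.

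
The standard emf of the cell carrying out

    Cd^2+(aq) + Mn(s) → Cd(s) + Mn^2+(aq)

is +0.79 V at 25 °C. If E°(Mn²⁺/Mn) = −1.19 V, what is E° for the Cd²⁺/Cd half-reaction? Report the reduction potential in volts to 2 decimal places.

−0.40 V

In the reaction as written the Cd²⁺/Cd couple is reduced (cathode) and Mn²⁺/Mn is oxidized (anode), so E°cell = E°(Cd²⁺/Cd) − E°(Mn²⁺/Mn).
E°(Cd²⁺/Cd) = E°cell + E°(anode) = +0.79 + (−1.19) = −0.40 V.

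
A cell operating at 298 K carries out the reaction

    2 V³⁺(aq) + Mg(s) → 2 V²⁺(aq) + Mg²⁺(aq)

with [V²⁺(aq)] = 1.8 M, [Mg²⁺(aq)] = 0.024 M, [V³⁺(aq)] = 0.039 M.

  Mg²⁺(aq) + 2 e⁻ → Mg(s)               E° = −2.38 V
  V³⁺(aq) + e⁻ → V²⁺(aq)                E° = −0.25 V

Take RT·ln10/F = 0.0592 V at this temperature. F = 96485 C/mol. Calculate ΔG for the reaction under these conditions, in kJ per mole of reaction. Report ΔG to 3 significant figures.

−401 kJ/mol

With V³⁺/V²⁺ reduced at the cathode, E°cell = −0.25 − (−2.38) = +2.13 V and n = 2.
Q = ([V²⁺(aq)]^2·[Mg²⁺(aq)]) / [V³⁺(aq)]^2 = 51.1, so log Q = 1.709 and E = +2.13 − (0.0592/2)(1.709) = +2.0794 V.
Finally ΔG = −nFE = −(2)(96485 C/mol)(+2.0794 V) = −401 kJ/mol.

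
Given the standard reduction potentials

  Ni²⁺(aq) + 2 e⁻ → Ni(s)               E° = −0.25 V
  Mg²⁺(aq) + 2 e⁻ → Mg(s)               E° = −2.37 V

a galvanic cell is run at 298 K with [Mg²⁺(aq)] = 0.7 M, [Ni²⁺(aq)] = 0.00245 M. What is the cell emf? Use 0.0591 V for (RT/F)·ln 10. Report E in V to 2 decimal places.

+2.05 V

Ni²⁺/Ni is reduced (cathode, E° = −0.25 V) and Mg²⁺/Mg is oxidized (anode).
The standard potential is −0.25 − (−2.37) = +2.12 V and the balanced reaction transfers n = 2 electrons.
For the overall reaction Ni²⁺(aq) + Mg(s) → Ni(s) + Mg²⁺(aq), Q = [Mg²⁺(aq)] / [Ni²⁺(aq)] = 286, giving log Q = 2.456.
E = E° − (0.0591/n)·log Q = +2.12 − (0.0591/2)(2.456) = +2.05 V.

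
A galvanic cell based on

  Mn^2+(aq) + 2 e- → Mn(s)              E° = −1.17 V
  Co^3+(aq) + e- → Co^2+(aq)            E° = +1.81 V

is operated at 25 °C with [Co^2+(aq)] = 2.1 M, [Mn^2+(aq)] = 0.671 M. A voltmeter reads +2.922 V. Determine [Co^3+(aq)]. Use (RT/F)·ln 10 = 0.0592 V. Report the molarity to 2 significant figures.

0.18 M

The Co³⁺/Co²⁺ couple has the larger reduction potential, so it is the cathode: E°cell = +1.81 − (−1.17) = +2.98 V and n = 2.
Since E = E° − (0.0592/n)·log Q, log Q = n(E° − E)/0.0592 = 1.959.
The balanced reaction is 2 Co^3+(aq) + Mn(s) → 2 Co^2+(aq) + Mn^2+(aq), so Q = ([Co^2+(aq)]^2·[Mn^2+(aq)]) / [Co^3+(aq)]^2.
Solving for the unknown gives log [Co^3+(aq)] = −0.744, so [Co^3+(aq)] ≈ 0.18 M.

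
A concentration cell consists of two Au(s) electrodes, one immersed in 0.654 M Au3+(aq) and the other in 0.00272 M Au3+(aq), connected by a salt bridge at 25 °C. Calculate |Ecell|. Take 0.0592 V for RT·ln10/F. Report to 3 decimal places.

0.047 V

For a concentration cell E°cell = 0, since both electrodes use the same couple.
The compartment with the higher Au3+(aq) concentration (0.654 M) acts as the cathode; ions are reduced there and produced at the dilute (0.00272 M) anode.
With n = 3, Ecell = −(0.0592/3)·log([dilute]/[conc]) = −(0.0592/3)·log(0.00272/0.654) = +0.047 V.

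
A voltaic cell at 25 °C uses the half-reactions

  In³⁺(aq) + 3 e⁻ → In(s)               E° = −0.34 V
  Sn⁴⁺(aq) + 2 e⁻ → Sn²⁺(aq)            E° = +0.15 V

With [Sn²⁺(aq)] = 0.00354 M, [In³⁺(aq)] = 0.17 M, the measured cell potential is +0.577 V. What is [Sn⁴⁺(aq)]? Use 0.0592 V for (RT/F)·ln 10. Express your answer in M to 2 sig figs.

With Sn⁴⁺/Sn²⁺ at the cathode and In³⁺/In at the anode, E°cell = +0.15 − (−0.34) = +0.49 V (n = 6).
From the Nernst equation, log Q = n(E° − E)/0.0592 = 6·(+0.49 − (+0.577))/0.0592 = −8.818.
Balancing electrons gives 3 Sn⁴⁺(aq) + 2 In(s) → 3 Sn²⁺(aq) + 2 In³⁺(aq); thus Q = ([Sn²⁺(aq)]^3·[In³⁺(aq)]^2) / [Sn⁴⁺(aq)]^3.
Substituting the known concentrations and solving, log [Sn⁴⁺(aq)] = −0.025 and [Sn⁴⁺(aq)] = 0.94 M.

0.94 M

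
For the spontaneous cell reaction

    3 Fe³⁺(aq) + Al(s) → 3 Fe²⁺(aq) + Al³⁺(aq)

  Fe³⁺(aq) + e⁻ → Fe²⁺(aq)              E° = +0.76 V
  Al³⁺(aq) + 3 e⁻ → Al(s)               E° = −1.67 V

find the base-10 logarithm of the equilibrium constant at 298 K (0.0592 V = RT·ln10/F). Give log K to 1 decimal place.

The Fe³⁺/Fe²⁺ couple is reduced (cathode); E°cell = +0.76 − (−1.67) = +2.43 V with n = 3.
At equilibrium E = 0, so log K = nE°cell / 0.0592 = (3)(+2.43) / 0.0592 = 123.1.

log K = 123.1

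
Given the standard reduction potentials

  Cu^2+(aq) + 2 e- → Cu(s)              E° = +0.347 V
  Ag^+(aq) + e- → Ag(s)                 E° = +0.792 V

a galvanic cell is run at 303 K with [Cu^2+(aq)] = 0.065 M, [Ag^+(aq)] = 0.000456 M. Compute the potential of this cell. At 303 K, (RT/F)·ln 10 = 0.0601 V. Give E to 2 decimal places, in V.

Ag⁺/Ag is reduced (cathode, E° = +0.792 V) and Cu²⁺/Cu is oxidized (anode).
The standard potential is +0.792 − (+0.347) = +0.445 V and the balanced reaction transfers n = 2 electrons.
The balanced reaction is 2 Ag^+(aq) + Cu(s) → 2 Ag(s) + Cu^2+(aq), so Q = [Cu^2+(aq)] / [Ag^+(aq)]^2 = 3.13×10^5 and log Q = 5.495.
E = E° − (0.0601/n)·log Q = +0.445 − (0.0601/2)(5.495) = +0.28 V.

+0.28 V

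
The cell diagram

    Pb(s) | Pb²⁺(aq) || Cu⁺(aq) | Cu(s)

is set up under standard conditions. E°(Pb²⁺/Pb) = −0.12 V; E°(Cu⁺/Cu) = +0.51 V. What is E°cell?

+0.63 V

By convention the left-hand electrode in cell notation is the anode (oxidation) and the right-hand electrode is the cathode (reduction).
E°cell = E°(right) − E°(left) = +0.51 − (−0.12) = +0.63 V.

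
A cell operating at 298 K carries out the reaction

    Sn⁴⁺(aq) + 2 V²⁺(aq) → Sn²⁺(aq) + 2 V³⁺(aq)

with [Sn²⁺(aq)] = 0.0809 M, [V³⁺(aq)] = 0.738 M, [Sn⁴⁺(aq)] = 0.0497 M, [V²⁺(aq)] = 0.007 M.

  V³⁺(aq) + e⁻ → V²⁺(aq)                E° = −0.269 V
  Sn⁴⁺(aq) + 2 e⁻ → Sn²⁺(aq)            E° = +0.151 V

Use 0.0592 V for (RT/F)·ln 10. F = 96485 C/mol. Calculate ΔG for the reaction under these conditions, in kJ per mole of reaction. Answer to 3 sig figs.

−56.7 kJ/mol

The standard cell potential is +0.151 − (−0.269) = +0.420 V, with n = 2 electrons in the balanced equation.
Q = ([Sn²⁺(aq)]·[V³⁺(aq)]^2) / ([Sn⁴⁺(aq)]·[V²⁺(aq)]^2) = 1.81×10^4, so log Q = 4.258 and E = +0.420 − (0.0592/2)(4.258) = +0.2940 V.
Finally ΔG = −nFE = −(2)(96485 C/mol)(+0.2940 V) = −56.7 kJ/mol.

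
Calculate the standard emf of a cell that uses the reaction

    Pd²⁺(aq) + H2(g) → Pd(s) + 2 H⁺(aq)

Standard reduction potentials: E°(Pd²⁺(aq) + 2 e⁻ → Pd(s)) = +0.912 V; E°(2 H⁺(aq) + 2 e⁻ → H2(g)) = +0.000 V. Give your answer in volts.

+0.912 V

Pd²⁺(aq) gains electrons, so the Pd²⁺/Pd couple is the cathode; the 2H⁺/H₂ couple is the anode.
E°cell = E°(cathode) − E°(anode) = +0.912 − (+0.000) = +0.912 V.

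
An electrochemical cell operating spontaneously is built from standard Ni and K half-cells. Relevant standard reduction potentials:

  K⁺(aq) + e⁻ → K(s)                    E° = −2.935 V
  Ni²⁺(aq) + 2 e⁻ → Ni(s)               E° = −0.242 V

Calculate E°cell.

The Ni²⁺/Ni couple has the higher E°, so Ni ion is reduced (cathode) and K is oxidized (anode).
E°cell = E°(cathode) − E°(anode) = −0.242 − (−2.935) = +2.693 V.

+2.693 V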